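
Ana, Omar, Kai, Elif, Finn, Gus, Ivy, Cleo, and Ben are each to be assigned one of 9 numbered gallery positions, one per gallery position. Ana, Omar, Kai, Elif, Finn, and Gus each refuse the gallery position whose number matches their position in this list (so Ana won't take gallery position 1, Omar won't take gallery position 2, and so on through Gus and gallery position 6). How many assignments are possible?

183822

Let Aᵢ (for 1 ≤ i ≤ 6) be the placements that put person i in their forbidden gallery position. Any j of these fix j positions, leaving (9−j)! ways to fill the rest, and there are C(6,j) ways to pick which j.
By inclusion–exclusion, the number of valid placements is Σ_{j=0}^{6} (−1)^j C(6,j)·(9−j)!.
Computing: 362880 − 241920 + 75600 − 14400 + 1800 − 144 + 6 = 183822.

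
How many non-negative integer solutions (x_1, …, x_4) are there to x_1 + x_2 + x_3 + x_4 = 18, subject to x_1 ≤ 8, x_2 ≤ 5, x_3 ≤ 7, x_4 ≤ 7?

Ignoring the caps, the number of non-negative solutions to x_1+…+x_4 = 18 is C(21,3) = 1330.
Subtract solutions that violate a single cap (substitute x_i' = x_i − (cap_i+1)): x_1 ≥ 9 gives C(12,3) = 220; x_2 ≥ 6 gives C(15,3) = 455; x_3 ≥ 8 gives C(13,3) = 286; x_4 ≥ 8 gives C(13,3) = 286. Together 1247.
Add back pairs where two caps are both exceeded: 20 + 4 + 4 + 35 + 35 + 10 = 108.
By inclusion–exclusion the count is 1330 − 1247 + 108 = 191.

191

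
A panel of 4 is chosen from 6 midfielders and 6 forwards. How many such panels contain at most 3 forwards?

Split by how many forwards are chosen (0 through 3).
Sum: C(6,0)·C(6,4) + C(6,1)·C(6,3) + C(6,2)·C(6,2) + C(6,3)·C(6,1) = 15 + 120 + 225 + 120 = 480.

480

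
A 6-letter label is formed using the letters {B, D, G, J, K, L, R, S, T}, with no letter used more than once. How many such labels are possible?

This is a permutation of 6 out of 9: P(9,6) = 9!/3!.
That product is 9 × 8 × 7 × 6 × 5 × 4 = 60480.

60480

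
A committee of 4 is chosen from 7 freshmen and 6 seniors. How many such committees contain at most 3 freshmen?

680

Split by how many freshmen are chosen (0 through 3).
Sum: C(7,0)·C(6,4) + C(7,1)·C(6,3) + C(7,2)·C(6,2) + C(7,3)·C(6,1) = 15 + 140 + 315 + 210 = 680.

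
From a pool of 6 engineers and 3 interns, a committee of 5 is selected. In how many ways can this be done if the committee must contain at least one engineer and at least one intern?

120

With no constraint there are C(9,5) = 126 possible selections.
Subtract selections that omit an entire group: no engineers → C(3,5) = 0; no interns → C(6,5) = 6.
Both groups omitted at once is impossible, so 126 − 6 = 120.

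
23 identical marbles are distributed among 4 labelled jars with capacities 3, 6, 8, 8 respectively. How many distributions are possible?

Ignoring the caps, the number of non-negative solutions to x_1+…+x_4 = 23 is C(26,3) = 2600.
Subtract solutions that violate a single cap (substitute x_i' = x_i − (cap_i+1)): x_1 ≥ 4 gives C(22,3) = 1540; x_2 ≥ 7 gives C(19,3) = 969; x_3 ≥ 9 gives C(17,3) = 680; x_4 ≥ 9 gives C(17,3) = 680. Together 3869.
Add back pairs where two caps are both exceeded: 455 + 286 + 286 + 120 + 120 + 56 = 1323.
Subtract triples: 20 + 20 + 4 + 0 = 44.
By inclusion–exclusion the count is 2600 − 3869 + 1323 − 44 = 10.

10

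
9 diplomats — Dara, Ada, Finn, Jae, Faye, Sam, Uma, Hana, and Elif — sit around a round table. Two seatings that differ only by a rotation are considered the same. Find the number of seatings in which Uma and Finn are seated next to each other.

Glue Uma and Finn into a block (2 internal orders). Seating 8 units around a circle gives (7)! arrangements.
So 2 × (7)! = 2 × 5040 = 10080.

10080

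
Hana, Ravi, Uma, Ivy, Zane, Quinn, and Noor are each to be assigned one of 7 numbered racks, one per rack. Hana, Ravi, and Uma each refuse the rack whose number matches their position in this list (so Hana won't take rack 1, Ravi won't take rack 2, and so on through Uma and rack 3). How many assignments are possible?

3216

Let Aᵢ (for i ∈ {1, 2, 3}) be the placements that put person i in their forbidden rack. Any j of these fix j positions, leaving (7−j)! ways to fill the rest, and there are C(3,j) ways to pick which j.
By inclusion–exclusion, the number of valid placements is Σ_{j=0}^{3} (−1)^j C(3,j)·(7−j)!.
Computing: 5040 − 2160 + 360 − 24 = 3216.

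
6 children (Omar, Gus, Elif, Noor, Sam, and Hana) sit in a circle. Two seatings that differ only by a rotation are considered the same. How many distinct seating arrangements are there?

120

Seat Omar anywhere (absorbing the rotational symmetry), then permute the other 5: (5)! = 120.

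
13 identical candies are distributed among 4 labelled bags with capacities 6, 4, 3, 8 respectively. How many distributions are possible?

106

Without the upper bounds there are C(16,3) = 560 ways to split 13 among 4 bags.
Subtract solutions that violate a single cap (substitute x_i' = x_i − (cap_i+1)): x_1 ≥ 7 gives C(9,3) = 84; x_2 ≥ 5 gives C(11,3) = 165; x_3 ≥ 4 gives C(12,3) = 220; x_4 ≥ 9 gives C(7,3) = 35. Together 504.
Add back pairs where two caps are both exceeded: 4 + 10 + 0 + 35 + 0 + 1 = 50.
By inclusion–exclusion the count is 560 − 504 + 50 = 106.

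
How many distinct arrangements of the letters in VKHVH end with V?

With the last slot taken by V, it remains to arrange the other 4 letters (KHVH).
Those 4 letters have H appearing twice, giving (4)!/(2!) = 12.

12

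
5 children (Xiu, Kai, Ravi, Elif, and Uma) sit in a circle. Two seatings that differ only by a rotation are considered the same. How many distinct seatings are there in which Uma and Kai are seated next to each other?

Glue Uma and Kai into a block (2 internal orders). Seating 4 units around a circle gives (3)! arrangements.
So 2 × (3)! = 2 × 6 = 12.

12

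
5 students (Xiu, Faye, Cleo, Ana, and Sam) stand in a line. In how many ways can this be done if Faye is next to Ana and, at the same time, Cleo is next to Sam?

Treat {Faye,Ana} as one block (2 orders) and {Cleo,Sam} as another (2 orders).
That leaves 3 units to arrange: 2 × 2 × 3! = 4 × 6 = 24.

24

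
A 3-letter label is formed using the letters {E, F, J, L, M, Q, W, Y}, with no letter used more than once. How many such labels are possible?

336

With no repetition, fill the 3 letters in order: 8 choices, then 7, down to 6.
8 × 7 × 6 = 336.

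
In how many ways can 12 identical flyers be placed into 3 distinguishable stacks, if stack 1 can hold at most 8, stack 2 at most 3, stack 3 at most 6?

18

Without the upper bounds there are C(14,2) = 91 ways to split 12 among 3 stacks.
Subtract solutions that violate a single cap (substitute x_i' = x_i − (cap_i+1)): x_1 ≥ 9 gives C(5,2) = 10; x_2 ≥ 4 gives C(10,2) = 45; x_3 ≥ 7 gives C(7,2) = 21. Together 76.
Add back pairs where two caps are both exceeded: 0 + 0 + 3 = 3.
By inclusion–exclusion the count is 91 − 76 + 3 = 18.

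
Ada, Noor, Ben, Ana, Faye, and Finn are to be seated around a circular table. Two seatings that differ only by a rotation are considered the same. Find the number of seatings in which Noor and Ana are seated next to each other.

48

Treat {Noor, Ana} as one unit (2 internal orders) and seat the resulting 5 units around the table: (4)! circular arrangements.
So 2 × (4)! = 2 × 24 = 48.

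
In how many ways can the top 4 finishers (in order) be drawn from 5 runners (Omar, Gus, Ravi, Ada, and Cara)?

120

This is an ordered selection of 4 from 5: P(5,4).
That gives 5 × 4 × 3 × 2 = 120.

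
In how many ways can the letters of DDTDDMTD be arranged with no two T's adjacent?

Total arrangements of DDTDDMTD: 8!/(5!·2!) = 168.
Arrangements with the T's together: treat TT as one letter, giving (7)!/(5!) = 42.
Hence 168 − 42 = 126.

126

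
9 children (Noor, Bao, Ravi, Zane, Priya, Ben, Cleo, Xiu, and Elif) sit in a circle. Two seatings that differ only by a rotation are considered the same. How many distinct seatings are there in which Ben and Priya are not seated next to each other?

Without the restriction there are (8)! = 40320 seatings.
Seatings with Ben beside Priya: treat them as a block with 2 internal orders, giving 2 × (7)! = 10080.
Subtracting, 40320 − 10080 = 30240.

30240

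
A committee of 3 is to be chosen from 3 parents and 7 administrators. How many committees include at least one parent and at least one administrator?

Unrestricted: C(10,3) = 120 ways to pick any 3 of the 10.
Subtract selections that omit an entire group: no parents → C(7,3) = 35; no administrators → C(3,3) = 1.
Both groups omitted at once is impossible, so 120 − 36 = 84.

84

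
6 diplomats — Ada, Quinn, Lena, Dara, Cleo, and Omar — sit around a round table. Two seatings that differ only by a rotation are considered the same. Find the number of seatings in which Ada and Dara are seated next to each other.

Treat {Ada, Dara} as one unit (2 internal orders) and seat the resulting 5 units around the table: (4)! circular arrangements.
So 2 × (4)! = 2 × 24 = 48.

48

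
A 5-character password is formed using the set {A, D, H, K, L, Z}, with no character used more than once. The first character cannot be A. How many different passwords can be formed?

The first character has 6−1 = 5 choices (anything except A).
The remaining 4 characters are filled from the other 5 symbols without repetition: 5 × 4 × 3 × 2 = 120.
Total: 5 × 120 = 600.

600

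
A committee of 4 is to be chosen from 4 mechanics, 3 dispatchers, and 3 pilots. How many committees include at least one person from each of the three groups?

126

Total 4-person selections from all 10: C(10,4) = 210.
Subtract selections that omit an entire group: no mechanics → C(6,4) = 15; no dispatchers → C(7,4) = 35; no pilots → C(7,4) = 35.
Add back selections omitting two groups (i.e. drawn from a single group): C(4,4) + C(3,4) + C(3,4) = 1.
By inclusion–exclusion: 210 − 85 + 1 = 126.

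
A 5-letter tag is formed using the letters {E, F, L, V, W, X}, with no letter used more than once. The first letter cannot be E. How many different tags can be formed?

600

The first letter has 6−1 = 5 choices (anything except E).
The remaining 4 letters are filled from the other 5 symbols without repetition: 5 × 4 × 3 × 2 = 120.
Total: 5 × 120 = 600.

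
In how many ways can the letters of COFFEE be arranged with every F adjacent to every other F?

60

Treat the 2 copies of F as a single block. The multiset to arrange is then {FF, C, E, E, O}, 5 items in all.
That gives (5)!/(2!) = 60 arrangements.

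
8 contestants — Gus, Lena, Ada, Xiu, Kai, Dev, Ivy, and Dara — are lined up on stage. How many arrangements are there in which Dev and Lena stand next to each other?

Place the 6 others and the Dev-Lena pair as 7 objects in a line; the pair has 2 internal arrangements.
That gives 2 × 7! = 2 × 5040 = 10080.

10080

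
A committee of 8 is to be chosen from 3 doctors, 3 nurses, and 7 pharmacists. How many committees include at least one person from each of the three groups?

Unrestricted: C(13,8) = 1287 ways to pick any 8 of the 13.
Subtract selections that omit an entire group: no doctors → C(10,8) = 45; no nurses → C(10,8) = 45; no pharmacists → C(6,8) = 0.
Add back selections omitting two groups (i.e. drawn from a single group): C(3,8) + C(3,8) + C(7,8) = 0.
By inclusion–exclusion: 1287 − 90 + 0 = 1197.

1197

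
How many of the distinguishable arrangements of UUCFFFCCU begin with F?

With the first slot taken by F, it remains to arrange the other 8 letters (UUCFFCCU).
Those 8 letters have C appearing 3 times, F appearing twice, and U appearing 3 times, giving (8)!/(3!·3!·2!) = 560.

560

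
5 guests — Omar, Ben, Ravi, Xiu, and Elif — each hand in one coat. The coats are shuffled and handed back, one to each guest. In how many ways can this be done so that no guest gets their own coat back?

44

This is the derangement count D_5: permutations of 5 items with no fixed point.
By inclusion–exclusion this is Σ_{j=0}^{5} (−1)^j C(5,j)·(5−j)!.
Computing: 120 − 120 + 60 − 20 + 5 − 1 = 44.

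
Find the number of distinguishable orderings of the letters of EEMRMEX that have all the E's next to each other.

Treat the 3 copies of E as a single block. The multiset to arrange is then {EEE, M, M, R, X}, 5 items in all.
That gives (5)!/(2!) = 60 arrangements.

60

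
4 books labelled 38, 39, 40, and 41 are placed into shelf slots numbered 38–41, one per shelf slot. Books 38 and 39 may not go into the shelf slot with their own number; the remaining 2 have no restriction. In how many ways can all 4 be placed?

Let Aᵢ (for i ∈ {38, 39}) be the placements that put book i in its forbidden shelf slot. Any j of these fix j positions, leaving (4−j)! ways to fill the rest, and there are C(2,j) ways to pick which j.
By inclusion–exclusion, the number of valid placements is Σ_{j=0}^{2} (−1)^j C(2,j)·(4−j)!.
Computing: 24 − 12 + 2 = 14.

14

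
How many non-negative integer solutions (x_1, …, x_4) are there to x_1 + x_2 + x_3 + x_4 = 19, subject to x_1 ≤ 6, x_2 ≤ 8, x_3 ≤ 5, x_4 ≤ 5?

56

Ignoring the caps, the number of non-negative solutions to x_1+…+x_4 = 19 is C(22,3) = 1540.
Subtract solutions that violate a single cap (substitute x_i' = x_i − (cap_i+1)): x_1 ≥ 7 gives C(15,3) = 455; x_2 ≥ 9 gives C(13,3) = 286; x_3 ≥ 6 gives C(16,3) = 560; x_4 ≥ 6 gives C(16,3) = 560. Together 1861.
Add back pairs where two caps are both exceeded: 20 + 84 + 84 + 35 + 35 + 120 = 378.
Subtract triples: 0 + 0 + 1 + 0 = 1.
By inclusion–exclusion the count is 1540 − 1861 + 378 − 1 = 56.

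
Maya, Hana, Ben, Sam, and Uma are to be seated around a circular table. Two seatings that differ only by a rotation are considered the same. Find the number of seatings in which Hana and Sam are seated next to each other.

12

Glue Hana and Sam into a block (2 internal orders). Seating 4 units around a circle gives (3)! arrangements.
So 2 × (3)! = 2 × 6 = 12.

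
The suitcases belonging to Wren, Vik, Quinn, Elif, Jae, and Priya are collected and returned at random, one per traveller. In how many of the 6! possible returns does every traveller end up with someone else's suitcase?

Count assignments avoiding every fixed point. For any j of the 6 travellers fixed to their own suitcase, the other 6−j can be arranged in (6−j)! ways.
By inclusion–exclusion this is Σ_{j=0}^{6} (−1)^j C(6,j)·(6−j)!.
Computing: 720 − 720 + 360 − 120 + 30 − 6 + 1 = 265.

265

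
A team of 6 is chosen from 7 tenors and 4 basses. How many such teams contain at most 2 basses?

301

Split by how many basses are chosen (0 through 2).
Sum: C(4,0)·C(7,6) + C(4,1)·C(7,5) + C(4,2)·C(7,4) = 7 + 84 + 210 = 301.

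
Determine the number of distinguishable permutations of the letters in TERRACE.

1260

The 7 letters of TERRACE have repeats: E appearing twice and R appearing twice.
So there are 7! / (2!·2!) = 1260 distinguishable arrangements.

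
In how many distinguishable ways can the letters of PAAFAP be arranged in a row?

PAAFAP has 6 letters with A appearing 3 times and P appearing twice.
The number of distinct arrangements is 6!/(3!·2!) = 720/12 = 60.

60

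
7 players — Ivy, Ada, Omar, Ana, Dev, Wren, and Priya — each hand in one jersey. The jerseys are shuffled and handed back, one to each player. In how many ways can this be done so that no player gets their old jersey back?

1854

Count assignments avoiding every fixed point. For any j of the 7 players fixed to their old jersey, the other 7−j can be arranged in (7−j)! ways.
By inclusion–exclusion this is Σ_{j=0}^{7} (−1)^j C(7,j)·(7−j)!.
Computing: 5040 − 5040 + 2520 − 840 + 210 − 42 + 7 − 1 = 1854.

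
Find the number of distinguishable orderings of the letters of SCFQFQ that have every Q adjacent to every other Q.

Treat the 2 copies of Q as a single block. The multiset to arrange is then {QQ, C, F, F, S}, 5 items in all.
That gives (5)!/(2!) = 60 arrangements.

60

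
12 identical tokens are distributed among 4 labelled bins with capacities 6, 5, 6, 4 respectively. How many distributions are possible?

145

Ignoring the caps, the number of non-negative solutions to x_1+…+x_4 = 12 is C(15,3) = 455.
Subtract solutions that violate a single cap (substitute x_i' = x_i − (cap_i+1)): x_1 ≥ 7 gives C(8,3) = 56; x_2 ≥ 6 gives C(9,3) = 84; x_3 ≥ 7 gives C(8,3) = 56; x_4 ≥ 5 gives C(10,3) = 120. Together 316.
Add back pairs where two caps are both exceeded: 0 + 0 + 1 + 0 + 4 + 1 = 6.
By inclusion–exclusion the count is 455 − 316 + 6 = 145.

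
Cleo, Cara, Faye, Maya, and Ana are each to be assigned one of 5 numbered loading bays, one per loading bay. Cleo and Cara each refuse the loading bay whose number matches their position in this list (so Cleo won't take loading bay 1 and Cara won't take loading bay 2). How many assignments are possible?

78

Let Aᵢ (for i ∈ {1, 2}) be the placements that put person i in their forbidden loading bay. Any j of these fix j positions, leaving (5−j)! ways to fill the rest, and there are C(2,j) ways to pick which j.
By inclusion–exclusion, the number of valid placements is Σ_{j=0}^{2} (−1)^j C(2,j)·(5−j)!.
Computing: 120 − 48 + 6 = 78.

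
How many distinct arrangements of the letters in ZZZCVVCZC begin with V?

280

With the first slot taken by V, it remains to arrange the other 8 letters (ZZZCVCZC).
Those 8 letters have C appearing 3 times and Z appearing 4 times, giving (8)!/(4!·3!) = 280.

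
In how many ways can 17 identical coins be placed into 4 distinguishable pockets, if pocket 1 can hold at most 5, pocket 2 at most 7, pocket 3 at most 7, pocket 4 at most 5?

Without the upper bounds there are C(20,3) = 1140 ways to split 17 among 4 pockets.
Subtract solutions that violate a single cap (substitute x_i' = x_i − (cap_i+1)): x_1 ≥ 6 gives C(14,3) = 364; x_2 ≥ 8 gives C(12,3) = 220; x_3 ≥ 8 gives C(12,3) = 220; x_4 ≥ 6 gives C(14,3) = 364. Together 1168.
Add back pairs where two caps are both exceeded: 20 + 20 + 56 + 4 + 20 + 20 = 140.
By inclusion–exclusion the count is 1140 − 1168 + 140 = 112.

112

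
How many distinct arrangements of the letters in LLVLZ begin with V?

With the first slot taken by V, it remains to arrange the other 4 letters (LLLZ).
Those 4 letters have L appearing 3 times, giving (4)!/(3!) = 4.

4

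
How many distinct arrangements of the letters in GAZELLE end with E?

With the last slot taken by E, it remains to arrange the other 6 letters (GAZLLE).
Those 6 letters have L appearing twice, giving (6)!/(2!) = 360.

360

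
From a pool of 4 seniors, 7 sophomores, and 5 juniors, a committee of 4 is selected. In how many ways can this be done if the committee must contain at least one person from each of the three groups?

Unrestricted: C(16,4) = 1820 ways to pick any 4 of the 16.
Subtract selections that omit an entire group: no seniors → C(12,4) = 495; no sophomores → C(9,4) = 126; no juniors → C(11,4) = 330.
Add back selections omitting two groups (i.e. drawn from a single group): C(4,4) + C(7,4) + C(5,4) = 41.
By inclusion–exclusion: 1820 − 951 + 41 = 910.

910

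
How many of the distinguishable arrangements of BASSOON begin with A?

180

Fix A in the first position and arrange the remaining 6 letters.
Those 6 letters have O appearing twice and S appearing twice, giving (6)!/(2!·2!) = 180.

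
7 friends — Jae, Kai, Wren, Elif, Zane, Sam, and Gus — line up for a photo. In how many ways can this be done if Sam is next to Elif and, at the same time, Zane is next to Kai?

480

Treat {Sam,Elif} as one block (2 orders) and {Zane,Kai} as another (2 orders).
That leaves 5 units to arrange: 2 × 2 × 5! = 4 × 120 = 480.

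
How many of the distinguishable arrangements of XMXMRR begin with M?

30

With the first slot taken by M, it remains to arrange the other 5 letters (XXMRR).
Those 5 letters have R appearing twice and X appearing twice, giving (5)!/(2!·2!) = 30.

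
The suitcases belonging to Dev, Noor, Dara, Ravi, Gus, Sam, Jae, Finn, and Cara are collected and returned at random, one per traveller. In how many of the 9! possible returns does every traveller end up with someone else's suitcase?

Count assignments avoiding every fixed point. For any j of the 9 travellers fixed to their own suitcase, the other 9−j can be arranged in (9−j)! ways.
By inclusion–exclusion this is Σ_{j=0}^{9} (−1)^j C(9,j)·(9−j)!.
Computing: 362880 − 362880 + 181440 − 60480 + 15120 − 3024 + 504 − 72 + 9 − 1 = 133496.

133496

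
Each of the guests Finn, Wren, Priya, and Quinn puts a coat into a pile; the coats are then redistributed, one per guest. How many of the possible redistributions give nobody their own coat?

Let Aᵢ be the assignments in which guest i gets their own coat. We want the size of the complement of A₁∪…∪A_4.
By inclusion–exclusion this is Σ_{j=0}^{4} (−1)^j C(4,j)·(4−j)!.
Computing: 24 − 24 + 12 − 4 + 1 = 9.

9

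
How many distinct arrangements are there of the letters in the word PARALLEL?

Letter multiplicities in PARALLEL: A×2, E×1, L×3, P×1, R×1.
So there are 8! / (3!·2!) = 3360 distinguishable arrangements.

3360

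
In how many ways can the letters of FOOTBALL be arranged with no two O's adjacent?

7560

There are 8!/(2!·2!) = 10080 arrangements of FOOTBALL in total.
If the two O's are adjacent, glue them into one block, leaving 7 items to arrange: (7)!/(2!) = 2520 ways.
Subtracting, 10080 − 2520 = 7560 arrangements keep the O's apart.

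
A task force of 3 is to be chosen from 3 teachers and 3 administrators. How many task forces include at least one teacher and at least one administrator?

With no constraint there are C(6,3) = 20 possible selections.
Selections missing a whole group: no teachers → C(3,3) = 1; no administrators → C(3,3) = 1.
Both groups omitted at once is impossible, so 20 − 2 = 18.

18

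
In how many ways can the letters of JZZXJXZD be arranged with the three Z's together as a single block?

Treat the 3 copies of Z as a single block. The multiset to arrange is then {ZZZ, D, J, J, X, X}, 6 items in all.
That gives (6)!/(2!·2!) = 180 arrangements.

180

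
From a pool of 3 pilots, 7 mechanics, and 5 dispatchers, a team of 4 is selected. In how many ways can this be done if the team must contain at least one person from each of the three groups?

630

Total 4-person selections from all 15: C(15,4) = 1365.
Subtract selections that omit an entire group: no pilots → C(12,4) = 495; no mechanics → C(8,4) = 70; no dispatchers → C(10,4) = 210.
Add back selections omitting two groups (i.e. drawn from a single group): C(3,4) + C(7,4) + C(5,4) = 40.
By inclusion–exclusion: 1365 − 775 + 40 = 630.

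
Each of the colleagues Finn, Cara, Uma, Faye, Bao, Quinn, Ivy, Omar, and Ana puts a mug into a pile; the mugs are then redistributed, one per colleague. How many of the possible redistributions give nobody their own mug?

Count assignments avoiding every fixed point. For any j of the 9 colleagues fixed to their own mug, the other 9−j can be arranged in (9−j)! ways.
By inclusion–exclusion this is Σ_{j=0}^{9} (−1)^j C(9,j)·(9−j)!.
Computing: 362880 − 362880 + 181440 − 60480 + 15120 − 3024 + 504 − 72 + 9 − 1 = 133496.

133496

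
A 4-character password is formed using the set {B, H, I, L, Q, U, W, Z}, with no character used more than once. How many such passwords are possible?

With no repetition, fill the 4 characters in order: 8 choices, then 7, down to 5.
That product is 8 × 7 × 6 × 5 = 1680.

1680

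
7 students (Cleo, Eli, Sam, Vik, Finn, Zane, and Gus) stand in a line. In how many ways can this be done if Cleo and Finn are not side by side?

There are 7! = 5040 arrangements in all. If Cleo and Finn are adjacent, merging them into one block gives 2·(6)! = 1440 arrangements.
So 5040 − 1440 = 3600 arrangements keep them apart.

3600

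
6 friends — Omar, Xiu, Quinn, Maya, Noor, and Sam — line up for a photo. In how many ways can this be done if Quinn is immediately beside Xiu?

240

Treat {Quinn, Xiu} as a single unit. There are 5 units to order, and the pair itself can be ordered 2 ways.
That gives 2 × 5! = 2 × 120 = 240.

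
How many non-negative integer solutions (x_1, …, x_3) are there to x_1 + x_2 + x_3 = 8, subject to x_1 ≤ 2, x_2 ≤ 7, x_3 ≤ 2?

8

Without the upper bounds there are C(10,2) = 45 ways to split 8 among 3 variables.
Subtract solutions that violate a single cap (substitute x_i' = x_i − (cap_i+1)): x_1 ≥ 3 gives C(7,2) = 21; x_2 ≥ 8 gives C(2,2) = 1; x_3 ≥ 3 gives C(7,2) = 21. Together 43.
Add back pairs where two caps are both exceeded: 0 + 6 + 0 = 6.
By inclusion–exclusion the count is 45 − 43 + 6 = 8.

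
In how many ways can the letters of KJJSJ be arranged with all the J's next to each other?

6

Treat the 3 copies of J as a single block. The multiset to arrange is then {JJJ, K, S}, 3 items in all.
All 3 items are distinct, so there are (3)! = 6 arrangements.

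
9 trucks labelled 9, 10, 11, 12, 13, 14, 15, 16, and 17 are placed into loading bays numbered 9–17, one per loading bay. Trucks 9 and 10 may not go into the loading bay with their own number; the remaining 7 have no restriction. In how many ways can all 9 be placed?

Let Aᵢ (for i ∈ {9, 10}) be the placements that put truck i in its forbidden loading bay. Any j of these fix j positions, leaving (9−j)! ways to fill the rest, and there are C(2,j) ways to pick which j.
By inclusion–exclusion, the number of valid placements is Σ_{j=0}^{2} (−1)^j C(2,j)·(9−j)!.
Computing: 362880 − 80640 + 5040 = 287280.

287280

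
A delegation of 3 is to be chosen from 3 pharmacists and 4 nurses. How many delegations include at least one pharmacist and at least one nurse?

With no constraint there are C(7,3) = 35 possible selections.
Subtract selections that omit an entire group: no pharmacists → C(4,3) = 4; no nurses → C(3,3) = 1.
Both groups omitted at once is impossible, so 35 − 5 = 30.

30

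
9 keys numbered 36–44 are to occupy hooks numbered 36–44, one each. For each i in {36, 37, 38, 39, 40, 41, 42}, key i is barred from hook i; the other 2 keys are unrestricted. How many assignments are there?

Let Aᵢ (for 36 ≤ i ≤ 42) be the placements that put key i in its forbidden hook. Any j of these fix j positions, leaving (9−j)! ways to fill the rest, and there are C(7,j) ways to pick which j.
By inclusion–exclusion, the number of valid placements is Σ_{j=0}^{7} (−1)^j C(7,j)·(9−j)!.
Computing: 362880 − 282240 + 105840 − 25200 + 4200 − 504 + 42 − 2 = 165016.

165016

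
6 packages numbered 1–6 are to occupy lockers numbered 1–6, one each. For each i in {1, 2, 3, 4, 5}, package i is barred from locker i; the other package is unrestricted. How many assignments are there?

Let Aᵢ (for 1 ≤ i ≤ 5) be the placements that put package i in its forbidden locker. Any j of these fix j positions, leaving (6−j)! ways to fill the rest, and there are C(5,j) ways to pick which j.
By inclusion–exclusion, the number of valid placements is Σ_{j=0}^{5} (−1)^j C(5,j)·(6−j)!.
Computing: 720 − 600 + 240 − 60 + 10 − 1 = 309.

309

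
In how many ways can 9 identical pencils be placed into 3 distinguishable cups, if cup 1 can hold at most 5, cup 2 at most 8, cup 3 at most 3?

By stars and bars, unrestricted non-negative solutions to x_1+…+x_3 = 9 number C(9+2,2) = 55.
Subtract solutions that violate a single cap (substitute x_i' = x_i − (cap_i+1)): x_1 ≥ 6 gives C(5,2) = 10; x_2 ≥ 9 gives C(2,2) = 1; x_3 ≥ 4 gives C(7,2) = 21. Together 32.
No two caps can be exceeded simultaneously, so the pair terms are all 0.
By inclusion–exclusion the count is 55 − 32 + 0 = 23.

23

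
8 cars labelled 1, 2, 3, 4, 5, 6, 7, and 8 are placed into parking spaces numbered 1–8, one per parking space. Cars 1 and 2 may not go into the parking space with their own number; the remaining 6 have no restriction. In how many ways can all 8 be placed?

30960

Let Aᵢ (for i ∈ {1, 2}) be the placements that put car i in its forbidden parking space. Any j of these fix j positions, leaving (8−j)! ways to fill the rest, and there are C(2,j) ways to pick which j.
By inclusion–exclusion, the number of valid placements is Σ_{j=0}^{2} (−1)^j C(2,j)·(8−j)!.
Computing: 40320 − 10080 + 720 = 30960.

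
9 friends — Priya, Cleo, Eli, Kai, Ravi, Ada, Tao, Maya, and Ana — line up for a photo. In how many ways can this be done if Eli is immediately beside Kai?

Place the 7 others and the Eli-Kai pair as 8 objects in a line; the pair has 2 internal arrangements.
So the count is 2·(8)! = 80640.

80640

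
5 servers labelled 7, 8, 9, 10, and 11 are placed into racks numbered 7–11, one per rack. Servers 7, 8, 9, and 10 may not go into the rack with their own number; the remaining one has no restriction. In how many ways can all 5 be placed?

53

Let Aᵢ (for 7 ≤ i ≤ 10) be the placements that put server i in its forbidden rack. Any j of these fix j positions, leaving (5−j)! ways to fill the rest, and there are C(4,j) ways to pick which j.
By inclusion–exclusion, the number of valid placements is Σ_{j=0}^{4} (−1)^j C(4,j)·(5−j)!.
Computing: 120 − 96 + 36 − 8 + 1 = 53.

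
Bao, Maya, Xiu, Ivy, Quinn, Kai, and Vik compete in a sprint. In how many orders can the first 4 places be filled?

This is an ordered selection of 4 from 7: P(7,4).
That gives 7 × 6 × 5 × 4 = 840.

840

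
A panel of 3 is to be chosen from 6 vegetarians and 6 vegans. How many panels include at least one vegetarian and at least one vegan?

180

Unrestricted: C(12,3) = 220 ways to pick any 3 of the 12.
Subtract selections that omit an entire group: no vegetarians → C(6,3) = 20; no vegans → C(6,3) = 20.
Both groups omitted at once is impossible, so 220 − 40 = 180.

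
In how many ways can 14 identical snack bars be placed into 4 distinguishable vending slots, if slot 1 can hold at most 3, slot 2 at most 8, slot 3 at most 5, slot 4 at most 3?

Ignoring the caps, the number of non-negative solutions to x_1+…+x_4 = 14 is C(17,3) = 680.
Subtract solutions that violate a single cap (substitute x_i' = x_i − (cap_i+1)): x_1 ≥ 4 gives C(13,3) = 286; x_2 ≥ 9 gives C(8,3) = 56; x_3 ≥ 6 gives C(11,3) = 165; x_4 ≥ 4 gives C(13,3) = 286. Together 793.
Add back pairs where two caps are both exceeded: 4 + 35 + 84 + 0 + 4 + 35 = 162.
Subtract triples: 0 + 0 + 1 + 0 = 1.
By inclusion–exclusion the count is 680 − 793 + 162 − 1 = 48.

48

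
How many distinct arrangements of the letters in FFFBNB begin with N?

10

Fix N in the first position and arrange the remaining 5 letters.
Those 5 letters have B appearing twice and F appearing 3 times, giving (5)!/(3!·2!) = 10.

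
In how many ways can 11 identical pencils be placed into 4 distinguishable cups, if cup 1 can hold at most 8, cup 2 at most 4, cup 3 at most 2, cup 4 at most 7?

Ignoring the caps, the number of non-negative solutions to x_1+…+x_4 = 11 is C(14,3) = 364.
Subtract solutions that violate a single cap (substitute x_i' = x_i − (cap_i+1)): x_1 ≥ 9 gives C(5,3) = 10; x_2 ≥ 5 gives C(9,3) = 84; x_3 ≥ 3 gives C(11,3) = 165; x_4 ≥ 8 gives C(6,3) = 20. Together 279.
Add back pairs where two caps are both exceeded: 0 + 0 + 0 + 20 + 0 + 1 = 21.
By inclusion–exclusion the count is 364 − 279 + 21 = 106.

106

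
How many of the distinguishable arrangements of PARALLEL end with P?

With the last slot taken by P, it remains to arrange the other 7 letters (ARALLEL).
Those 7 letters have A appearing twice and L appearing 3 times, giving (7)!/(3!·2!) = 420.

420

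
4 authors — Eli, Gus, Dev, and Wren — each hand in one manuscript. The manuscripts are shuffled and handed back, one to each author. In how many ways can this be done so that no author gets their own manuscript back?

9

Let Aᵢ be the assignments in which author i gets their own manuscript. We want the size of the complement of A₁∪…∪A_4.
By inclusion–exclusion this is Σ_{j=0}^{4} (−1)^j C(4,j)·(4−j)!.
Computing: 24 − 24 + 12 − 4 + 1 = 9.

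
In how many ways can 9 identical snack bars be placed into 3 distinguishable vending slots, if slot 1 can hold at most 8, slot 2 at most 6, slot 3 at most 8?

Ignoring the caps, the number of non-negative solutions to x_1+…+x_3 = 9 is C(11,2) = 55.
Subtract solutions that violate a single cap (substitute x_i' = x_i − (cap_i+1)): x_1 ≥ 9 gives C(2,2) = 1; x_2 ≥ 7 gives C(4,2) = 6; x_3 ≥ 9 gives C(2,2) = 1. Together 8.
No two caps can be exceeded simultaneously, so the pair terms are all 0.
By inclusion–exclusion the count is 55 − 8 + 0 = 47.

47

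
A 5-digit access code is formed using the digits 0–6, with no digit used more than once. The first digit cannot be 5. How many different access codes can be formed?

2160

The first digit has 7−1 = 6 choices (anything except 5).
The remaining 4 digits are filled from the other 6 symbols without repetition: 6 × 5 × 4 × 3 = 360.
Total: 6 × 360 = 2160.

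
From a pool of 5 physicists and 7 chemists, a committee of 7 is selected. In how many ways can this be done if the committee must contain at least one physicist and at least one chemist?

791

With no constraint there are C(12,7) = 792 possible selections.
Subtract selections that omit an entire group: no physicists → C(7,7) = 1; no chemists → C(5,7) = 0.
Both groups omitted at once is impossible, so 792 − 1 = 791.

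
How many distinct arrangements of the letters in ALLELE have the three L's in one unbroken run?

Treat the 3 copies of L as a single block. The multiset to arrange is then {LLL, A, E, E}, 4 items in all.
That gives (4)!/(2!) = 12 arrangements.

12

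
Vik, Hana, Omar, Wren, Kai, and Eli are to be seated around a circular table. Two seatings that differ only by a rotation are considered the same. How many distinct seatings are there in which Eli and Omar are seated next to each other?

Glue Eli and Omar into a block (2 internal orders). Seating 5 units around a circle gives (4)! arrangements.
So 2 × (4)! = 2 × 24 = 48.

48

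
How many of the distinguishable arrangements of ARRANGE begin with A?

With the first slot taken by A, it remains to arrange the other 6 letters (RRANGE).
Those 6 letters have R appearing twice, giving (6)!/(2!) = 360.

360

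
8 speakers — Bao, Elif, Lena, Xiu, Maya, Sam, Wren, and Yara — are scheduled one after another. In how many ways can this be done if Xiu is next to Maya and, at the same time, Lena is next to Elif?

Treat {Xiu,Maya} as one block (2 orders) and {Lena,Elif} as another (2 orders).
That leaves 6 units to arrange: 2 × 2 × 6! = 4 × 720 = 2880.

2880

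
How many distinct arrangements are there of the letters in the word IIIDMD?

60

The 6 letters of IIIDMD have repeats: D appearing twice and I appearing 3 times.
Dividing 6! = 720 by 3!·2! = 12 for the repeated letters gives 60.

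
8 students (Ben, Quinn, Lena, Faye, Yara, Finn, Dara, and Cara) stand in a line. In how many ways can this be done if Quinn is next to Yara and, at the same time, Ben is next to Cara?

Treat {Quinn,Yara} as one block (2 orders) and {Ben,Cara} as another (2 orders).
That leaves 6 units to arrange: 2 × 2 × 6! = 4 × 720 = 2880.

2880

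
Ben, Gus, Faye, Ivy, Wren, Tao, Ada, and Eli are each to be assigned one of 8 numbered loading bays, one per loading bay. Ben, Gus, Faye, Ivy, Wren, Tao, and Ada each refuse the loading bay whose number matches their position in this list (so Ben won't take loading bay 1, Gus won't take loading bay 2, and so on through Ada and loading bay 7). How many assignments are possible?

16687

Let Aᵢ (for 1 ≤ i ≤ 7) be the placements that put person i in their forbidden loading bay. Any j of these fix j positions, leaving (8−j)! ways to fill the rest, and there are C(7,j) ways to pick which j.
By inclusion–exclusion, the number of valid placements is Σ_{j=0}^{7} (−1)^j C(7,j)·(8−j)!.
Computing: 40320 − 35280 + 15120 − 4200 + 840 − 126 + 14 − 1 = 16687.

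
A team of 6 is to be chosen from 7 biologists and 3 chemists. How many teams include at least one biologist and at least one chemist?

203

With no constraint there are C(10,6) = 210 possible selections.
Selections missing a whole group: no biologists → C(3,6) = 0; no chemists → C(7,6) = 7.
Both groups omitted at once is impossible, so 210 − 7 = 203.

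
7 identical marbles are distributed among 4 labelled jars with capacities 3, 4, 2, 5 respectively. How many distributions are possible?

By stars and bars, unrestricted non-negative solutions to x_1+…+x_4 = 7 number C(7+3,3) = 120.
Subtract solutions that violate a single cap (substitute x_i' = x_i − (cap_i+1)): x_1 ≥ 4 gives C(6,3) = 20; x_2 ≥ 5 gives C(5,3) = 10; x_3 ≥ 3 gives C(7,3) = 35; x_4 ≥ 6 gives C(4,3) = 4. Together 69.
Add back pairs where two caps are both exceeded: 0 + 1 + 0 + 0 + 0 + 0 = 1.
By inclusion–exclusion the count is 120 − 69 + 1 = 52.

52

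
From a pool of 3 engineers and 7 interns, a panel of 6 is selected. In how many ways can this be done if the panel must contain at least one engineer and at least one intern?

203

Unrestricted: C(10,6) = 210 ways to pick any 6 of the 10.
Selections missing a whole group: no engineers → C(7,6) = 7; no interns → C(3,6) = 0.
Both groups omitted at once is impossible, so 210 − 7 = 203.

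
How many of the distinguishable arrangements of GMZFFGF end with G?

120

With the last slot taken by G, it remains to arrange the other 6 letters (MZFFGF).
Those 6 letters have F appearing 3 times, giving (6)!/(3!) = 120.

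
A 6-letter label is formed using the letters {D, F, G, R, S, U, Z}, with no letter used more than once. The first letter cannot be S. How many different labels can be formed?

The first letter has 7−1 = 6 choices (anything except S).
The remaining 5 letters are filled from the other 6 symbols without repetition: 6 × 5 × 4 × 3 × 2 = 720.
Total: 6 × 720 = 4320.

4320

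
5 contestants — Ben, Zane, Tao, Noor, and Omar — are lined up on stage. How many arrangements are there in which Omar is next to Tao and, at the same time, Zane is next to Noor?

Treat {Omar,Tao} as one block (2 orders) and {Zane,Noor} as another (2 orders).
That leaves 3 units to arrange: 2 × 2 × 3! = 4 × 6 = 24.

24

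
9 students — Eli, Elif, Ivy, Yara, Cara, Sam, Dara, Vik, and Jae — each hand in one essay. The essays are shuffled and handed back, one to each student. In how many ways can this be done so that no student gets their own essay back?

Let Aᵢ be the assignments in which student i gets their own essay. We want the size of the complement of A₁∪…∪A_9.
By inclusion–exclusion this is Σ_{j=0}^{9} (−1)^j C(9,j)·(9−j)!.
Computing: 362880 − 362880 + 181440 − 60480 + 15120 − 3024 + 504 − 72 + 9 − 1 = 133496.

133496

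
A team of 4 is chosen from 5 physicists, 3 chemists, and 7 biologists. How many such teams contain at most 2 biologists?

1050

Split by how many biologists are chosen (0 through 2).
Sum: C(7,0)·C(8,4) + C(7,1)·C(8,3) + C(7,2)·C(8,2) = 70 + 392 + 588 = 1050.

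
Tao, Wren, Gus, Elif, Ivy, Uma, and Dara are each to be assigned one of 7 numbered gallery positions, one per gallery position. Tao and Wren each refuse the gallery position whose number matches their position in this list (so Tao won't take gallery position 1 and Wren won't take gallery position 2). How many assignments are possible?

3720

Let Aᵢ (for i ∈ {1, 2}) be the placements that put person i in their forbidden gallery position. Any j of these fix j positions, leaving (7−j)! ways to fill the rest, and there are C(2,j) ways to pick which j.
By inclusion–exclusion, the number of valid placements is Σ_{j=0}^{2} (−1)^j C(2,j)·(7−j)!.
Computing: 5040 − 1440 + 120 = 3720.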